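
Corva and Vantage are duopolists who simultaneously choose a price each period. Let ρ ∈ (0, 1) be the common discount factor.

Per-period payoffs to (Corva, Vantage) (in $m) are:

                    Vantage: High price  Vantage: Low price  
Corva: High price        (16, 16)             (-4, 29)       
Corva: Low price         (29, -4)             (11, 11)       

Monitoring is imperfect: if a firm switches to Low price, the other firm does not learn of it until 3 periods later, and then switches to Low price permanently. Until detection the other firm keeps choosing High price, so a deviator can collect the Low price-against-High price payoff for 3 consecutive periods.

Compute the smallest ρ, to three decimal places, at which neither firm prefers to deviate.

The best deviation is to choose Low price for all 3 undetected periods, earning 29 each, then 11 forever once detected.
Deviation value: 29(1−ρ^3)/(1−ρ) + 11ρ^3/(1−ρ); cooperation value: 16/(1−ρ).
IC: 16 ≥ 29(1−ρ^3) + 11ρ^3 = 29 − 18ρ^3.
So ρ^3 ≥ 13/18, giving ρ ≥ (13/18)^(1/3) ≈ 0.897.

0.897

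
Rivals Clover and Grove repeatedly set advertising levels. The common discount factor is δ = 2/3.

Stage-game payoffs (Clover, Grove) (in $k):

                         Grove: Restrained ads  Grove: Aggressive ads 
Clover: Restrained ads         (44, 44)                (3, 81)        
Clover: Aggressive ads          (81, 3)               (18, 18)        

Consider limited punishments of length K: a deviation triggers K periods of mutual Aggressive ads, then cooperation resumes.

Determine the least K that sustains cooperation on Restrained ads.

IC: δ(1−δ^K)/(1−δ) ≥ (81−44)/(44−18) = 37/26.
With δ = 2/3: need 1 − δ^K ≥ 37/26·(1−2/3)/(2/3), i.e. δ^K ≤ 0.2885.
Since (2/3)^3 = 0.2963 and (2/3)^4 = 0.1975, the smallest such K is 4.

4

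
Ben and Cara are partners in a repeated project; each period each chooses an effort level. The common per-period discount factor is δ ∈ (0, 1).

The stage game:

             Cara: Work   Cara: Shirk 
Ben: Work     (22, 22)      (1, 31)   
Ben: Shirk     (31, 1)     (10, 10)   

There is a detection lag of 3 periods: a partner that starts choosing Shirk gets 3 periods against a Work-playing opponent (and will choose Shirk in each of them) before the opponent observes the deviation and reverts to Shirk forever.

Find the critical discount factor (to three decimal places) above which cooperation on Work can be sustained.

0.754

The best deviation is to choose Shirk for all 3 undetected periods, earning 31 each, then 10 forever once detected.
Deviation value: 31(1−δ^3)/(1−δ) + 10δ^3/(1−δ); cooperation value: 22/(1−δ).
IC: 22 ≥ 31(1−δ^3) + 10δ^3 = 31 − 21δ^3.
So δ^3 ≥ 9/21 = 3/7, giving δ ≥ (3/7)^(1/3) ≈ 0.754.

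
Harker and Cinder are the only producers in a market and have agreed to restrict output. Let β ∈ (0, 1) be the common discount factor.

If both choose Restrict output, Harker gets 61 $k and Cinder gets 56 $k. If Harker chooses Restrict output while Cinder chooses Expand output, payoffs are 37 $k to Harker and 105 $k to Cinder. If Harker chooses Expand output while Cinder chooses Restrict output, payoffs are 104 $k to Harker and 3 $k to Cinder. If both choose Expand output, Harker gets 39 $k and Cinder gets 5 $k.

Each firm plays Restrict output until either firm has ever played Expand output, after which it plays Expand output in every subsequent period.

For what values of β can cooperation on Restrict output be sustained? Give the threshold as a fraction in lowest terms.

For Harker: deviation gain 104−61 = 43, per-period punishment loss 61−39 = 22. IC gives β ≥ 43/65.
For Cinder: gain 49, loss 51 per period, so β ≥ 49/100.
The tighter constraint is Harker's, so cooperation needs β ≥ 43/65.

43/65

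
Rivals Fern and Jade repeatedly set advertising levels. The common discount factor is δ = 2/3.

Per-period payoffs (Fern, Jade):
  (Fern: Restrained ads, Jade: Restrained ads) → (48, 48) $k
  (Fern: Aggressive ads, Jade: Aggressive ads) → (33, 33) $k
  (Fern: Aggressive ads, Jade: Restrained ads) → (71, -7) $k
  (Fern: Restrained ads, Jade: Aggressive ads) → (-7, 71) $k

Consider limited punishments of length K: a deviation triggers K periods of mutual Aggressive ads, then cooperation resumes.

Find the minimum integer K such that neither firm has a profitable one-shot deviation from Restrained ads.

4

IC: δ(1−δ^K)/(1−δ) ≥ (71−48)/(48−33) = 23/15.
With δ = 2/3: need 1 − δ^K ≥ 23/15·(1−2/3)/(2/3), i.e. δ^K ≤ 0.2333.
Since (2/3)^3 = 0.2963 and (2/3)^4 = 0.1975, the smallest such K is 4.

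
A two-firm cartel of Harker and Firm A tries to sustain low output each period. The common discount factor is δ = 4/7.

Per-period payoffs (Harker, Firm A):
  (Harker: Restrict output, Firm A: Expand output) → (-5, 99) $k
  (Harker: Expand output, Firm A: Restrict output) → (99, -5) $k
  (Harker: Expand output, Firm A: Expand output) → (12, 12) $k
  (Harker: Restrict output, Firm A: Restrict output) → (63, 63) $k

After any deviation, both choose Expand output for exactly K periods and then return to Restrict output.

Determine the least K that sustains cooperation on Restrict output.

2

IC: δ(1−δ^K)/(1−δ) ≥ (99−63)/(63−12) = 12/17.
With δ = 4/7: need 1 − δ^K ≥ 12/17·(1−4/7)/(4/7), i.e. δ^K ≤ 0.4706.
Since (4/7)^1 = 0.5714 and (4/7)^2 = 0.3265, the smallest such K is 2.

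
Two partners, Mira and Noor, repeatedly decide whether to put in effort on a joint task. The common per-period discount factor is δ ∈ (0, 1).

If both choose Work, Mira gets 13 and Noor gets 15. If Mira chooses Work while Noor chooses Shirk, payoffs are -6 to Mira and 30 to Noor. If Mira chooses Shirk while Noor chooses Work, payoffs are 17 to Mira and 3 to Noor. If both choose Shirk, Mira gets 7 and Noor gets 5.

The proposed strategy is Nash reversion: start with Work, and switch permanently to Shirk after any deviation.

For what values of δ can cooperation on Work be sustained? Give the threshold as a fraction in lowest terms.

For Mira: deviation gain 17−13 = 4, per-period punishment loss 13−7 = 6. IC gives δ ≥ 4/10 = 2/5.
For Noor: gain 15, loss 10 per period, so δ ≥ 15/25 = 3/5.
The tighter constraint is Noor's, so cooperation needs δ ≥ 3/5.

3/5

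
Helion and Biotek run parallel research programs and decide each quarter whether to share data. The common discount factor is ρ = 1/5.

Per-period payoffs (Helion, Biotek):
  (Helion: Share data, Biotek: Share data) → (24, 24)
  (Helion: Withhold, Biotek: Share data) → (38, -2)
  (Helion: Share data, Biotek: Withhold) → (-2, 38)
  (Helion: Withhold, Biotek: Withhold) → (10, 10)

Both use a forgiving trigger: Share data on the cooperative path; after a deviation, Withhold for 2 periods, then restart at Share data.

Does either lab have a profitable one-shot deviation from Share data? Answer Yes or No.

A one-shot deviation gives 38 now, then 10 for 2 periods, then back to 24.
Gain from deviating: (38−24) today; loss: (24−10) in each of the next 2 periods.
No-deviation condition: (24−10)(ρ+…+ρ^2) ≥ 38−24, i.e. ρ+…+ρ^2 ≥ 1.
At ρ = 1/5: ρ+…+ρ^2 = 0.2400 < 1.0000.
So cooperation is not sustainable.

Yes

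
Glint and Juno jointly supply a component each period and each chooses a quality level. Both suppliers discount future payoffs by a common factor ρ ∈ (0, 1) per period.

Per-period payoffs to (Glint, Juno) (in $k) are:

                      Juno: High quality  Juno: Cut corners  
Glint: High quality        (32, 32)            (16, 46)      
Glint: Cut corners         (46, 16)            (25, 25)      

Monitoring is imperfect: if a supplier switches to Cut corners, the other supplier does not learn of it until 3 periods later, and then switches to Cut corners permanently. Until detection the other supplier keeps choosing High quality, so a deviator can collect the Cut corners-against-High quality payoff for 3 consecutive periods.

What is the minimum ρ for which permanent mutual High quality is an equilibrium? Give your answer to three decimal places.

0.874

Deviating for the 3 undetected periods gains 46−32 = 14 per period over cooperation, then loses 32−25 = 7 per period forever once punishment starts.
Gain: 14(1 + ρ + … + ρ^2); loss: 7·ρ^3/(1−ρ).
No profitable deviation ⇔ 14(1−ρ^3) ≤ 7·ρ^3, i.e. ρ^3 ≥ 14/(14+7) = 2/3.
Hence ρ ≥ (2/3)^(1/3) ≈ 0.874.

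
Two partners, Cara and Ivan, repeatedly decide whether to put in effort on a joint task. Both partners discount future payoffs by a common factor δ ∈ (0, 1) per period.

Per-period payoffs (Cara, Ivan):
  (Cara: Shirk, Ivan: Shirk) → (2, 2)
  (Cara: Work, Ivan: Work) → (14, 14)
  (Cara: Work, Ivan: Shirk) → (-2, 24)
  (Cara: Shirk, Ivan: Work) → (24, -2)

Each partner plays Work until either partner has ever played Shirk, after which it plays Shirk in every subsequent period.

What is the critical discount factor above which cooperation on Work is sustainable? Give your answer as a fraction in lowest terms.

Under grim trigger the critical discount factor is (T−C)/(T−P) with T = 24, C = 14, P = 2.
δ* = (24−14)/(24−2) = 10/22 = 5/11.

5/11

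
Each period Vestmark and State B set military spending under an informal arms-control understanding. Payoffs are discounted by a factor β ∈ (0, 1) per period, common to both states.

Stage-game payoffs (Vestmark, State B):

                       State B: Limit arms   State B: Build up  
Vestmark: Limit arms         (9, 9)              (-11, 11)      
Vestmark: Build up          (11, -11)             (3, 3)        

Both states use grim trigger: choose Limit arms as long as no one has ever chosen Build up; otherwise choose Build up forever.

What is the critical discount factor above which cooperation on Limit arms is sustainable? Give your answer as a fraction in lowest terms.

Under grim trigger the critical discount factor is (T−C)/(T−P) with T = 11, C = 9, P = 3.
β* = (11−9)/(11−3) = 2/8 = 1/4.

1/4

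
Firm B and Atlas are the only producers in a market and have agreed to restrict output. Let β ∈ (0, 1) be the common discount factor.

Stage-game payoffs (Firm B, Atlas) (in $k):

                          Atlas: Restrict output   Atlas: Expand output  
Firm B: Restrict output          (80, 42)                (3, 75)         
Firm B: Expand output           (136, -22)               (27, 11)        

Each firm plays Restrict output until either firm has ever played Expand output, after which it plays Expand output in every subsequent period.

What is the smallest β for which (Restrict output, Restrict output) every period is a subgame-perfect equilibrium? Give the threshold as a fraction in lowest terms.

Firm B: cooperation gives 80 each period; deviation gives 136 once then 27 forever.
  80/(1−β) ≥ 136 + 27β/(1−β) ⇒ β ≥ 56/109.
Atlas: cooperation gives 42 each period; deviation gives 75 once then 11 forever.
  β ≥ 33/64.
Both must hold, so the binding constraint is Atlas's: β ≥ 33/64.

33/64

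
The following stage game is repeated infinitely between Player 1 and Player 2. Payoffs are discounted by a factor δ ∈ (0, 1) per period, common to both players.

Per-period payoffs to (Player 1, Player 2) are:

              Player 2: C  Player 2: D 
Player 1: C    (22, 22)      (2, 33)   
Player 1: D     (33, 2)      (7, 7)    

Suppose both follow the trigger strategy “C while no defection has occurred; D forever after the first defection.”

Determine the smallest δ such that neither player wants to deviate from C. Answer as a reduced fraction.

22/(1−δ) ≥ 33 + 7δ/(1−δ)
22 ≥ 33 − 26δ
δ ≥ 11/26.

11/26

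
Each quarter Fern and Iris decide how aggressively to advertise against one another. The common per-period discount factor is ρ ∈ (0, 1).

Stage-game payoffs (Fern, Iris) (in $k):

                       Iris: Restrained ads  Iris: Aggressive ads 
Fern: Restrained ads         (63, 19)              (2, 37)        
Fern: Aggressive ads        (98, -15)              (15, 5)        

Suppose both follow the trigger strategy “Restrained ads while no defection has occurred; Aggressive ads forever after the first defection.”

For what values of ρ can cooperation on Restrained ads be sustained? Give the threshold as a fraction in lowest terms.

Fern: cooperation gives 63 each period; deviation gives 98 once then 15 forever.
  63/(1−ρ) ≥ 98 + 15ρ/(1−ρ) ⇒ ρ ≥ 35/83.
Iris: cooperation gives 19 each period; deviation gives 37 once then 5 forever.
  ρ ≥ 18/32 = 9/16.
Both must hold, so the binding constraint is Iris's: ρ ≥ 9/16.

9/16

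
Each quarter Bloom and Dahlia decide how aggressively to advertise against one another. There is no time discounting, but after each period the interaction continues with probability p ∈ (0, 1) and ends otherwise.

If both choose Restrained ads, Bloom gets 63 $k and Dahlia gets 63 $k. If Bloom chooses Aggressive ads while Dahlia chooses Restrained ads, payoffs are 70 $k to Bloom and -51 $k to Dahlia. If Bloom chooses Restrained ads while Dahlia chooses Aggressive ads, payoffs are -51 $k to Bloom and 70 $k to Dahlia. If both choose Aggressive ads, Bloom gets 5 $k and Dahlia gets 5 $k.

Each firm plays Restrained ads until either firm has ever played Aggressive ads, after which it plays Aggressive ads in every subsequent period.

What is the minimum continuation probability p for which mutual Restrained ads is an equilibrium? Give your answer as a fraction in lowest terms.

Expected cooperation value is 63 + p·63 + p²·63 + … = 63/(1−p); deviation gives 70 + p·5/(1−p).
63 ≥ 70(1−p) + 5p ⇒ 65p ≥ 7 ⇒ p ≥ 7/65.

7/65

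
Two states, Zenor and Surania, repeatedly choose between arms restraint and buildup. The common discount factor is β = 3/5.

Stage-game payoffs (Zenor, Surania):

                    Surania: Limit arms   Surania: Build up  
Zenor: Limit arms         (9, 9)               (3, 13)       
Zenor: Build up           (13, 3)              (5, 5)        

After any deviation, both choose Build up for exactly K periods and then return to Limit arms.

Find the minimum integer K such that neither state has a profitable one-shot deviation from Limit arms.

Need Σ_{k=1}^{K} β^k ≥ (13−9)/(9−5) = 1.0000 at β = 3/5.
At K = 2 the sum is 0.9600 < 1.0000; at K = 3 it is 1.1760 ≥ 1.0000.
So the minimum punishment length is K = 3.

3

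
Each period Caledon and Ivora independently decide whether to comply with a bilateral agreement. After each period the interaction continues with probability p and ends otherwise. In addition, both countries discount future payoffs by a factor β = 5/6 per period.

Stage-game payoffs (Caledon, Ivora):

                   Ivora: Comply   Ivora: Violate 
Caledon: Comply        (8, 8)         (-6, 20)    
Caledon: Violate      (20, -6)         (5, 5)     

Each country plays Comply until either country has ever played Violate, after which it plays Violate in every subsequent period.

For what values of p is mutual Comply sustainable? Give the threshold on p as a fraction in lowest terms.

With continuation probability p and discount β, the effective per-period discount factor is βp.
Grim-trigger IC: βp ≥ (20−8)/(20−5) = 4/5.
So p ≥ (4/5)/(5/6) = 24/25.

24/25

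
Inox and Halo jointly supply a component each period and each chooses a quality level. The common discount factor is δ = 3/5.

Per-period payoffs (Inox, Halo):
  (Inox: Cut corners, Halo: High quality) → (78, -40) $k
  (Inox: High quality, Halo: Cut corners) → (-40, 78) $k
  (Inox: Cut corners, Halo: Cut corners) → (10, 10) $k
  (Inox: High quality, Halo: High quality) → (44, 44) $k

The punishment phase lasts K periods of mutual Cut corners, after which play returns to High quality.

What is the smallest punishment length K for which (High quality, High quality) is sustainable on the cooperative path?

IC: δ(1−δ^K)/(1−δ) ≥ (78−44)/(44−10) = 1.
With δ = 3/5: need 1 − δ^K ≥ 1·(1−3/5)/(3/5), i.e. δ^K ≤ 0.3333.
Since (3/5)^2 = 0.3600 and (3/5)^3 = 0.2160, the smallest such K is 3.

3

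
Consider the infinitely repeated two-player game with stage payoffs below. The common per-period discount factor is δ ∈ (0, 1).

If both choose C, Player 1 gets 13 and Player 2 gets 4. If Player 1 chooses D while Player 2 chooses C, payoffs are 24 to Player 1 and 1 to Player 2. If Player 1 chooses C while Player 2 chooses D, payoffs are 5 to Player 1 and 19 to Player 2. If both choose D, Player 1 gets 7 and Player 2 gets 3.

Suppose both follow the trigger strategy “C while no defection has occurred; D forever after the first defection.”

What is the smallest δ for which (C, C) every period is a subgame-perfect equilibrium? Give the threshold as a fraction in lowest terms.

Player 1: cooperation gives 13 each period; deviation gives 24 once then 7 forever.
  13/(1−δ) ≥ 24 + 7δ/(1−δ) ⇒ δ ≥ 11/17.
Player 2: cooperation gives 4 each period; deviation gives 19 once then 3 forever.
  δ ≥ 15/16.
Both must hold, so the binding constraint is Player 2's: δ ≥ 15/16.

15/16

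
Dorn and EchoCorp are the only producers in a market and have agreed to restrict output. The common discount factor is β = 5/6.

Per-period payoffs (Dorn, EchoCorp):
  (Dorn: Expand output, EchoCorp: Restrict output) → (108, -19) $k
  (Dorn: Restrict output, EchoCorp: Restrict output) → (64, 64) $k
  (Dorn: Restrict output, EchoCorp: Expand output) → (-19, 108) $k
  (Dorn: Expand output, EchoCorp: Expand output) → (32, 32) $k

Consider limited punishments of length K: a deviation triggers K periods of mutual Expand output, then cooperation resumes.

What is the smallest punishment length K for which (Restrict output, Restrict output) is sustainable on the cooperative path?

No profitable deviation requires (64−32)(β+…+β^K) ≥ 108−64, i.e. β+…+β^K ≥ 11/8 ≈ 1.3750.
With β = 5/6, the partial sums are K=1: 0.8333, K=2: 1.5278.
K = 2 is the first length at which the sum reaches 1.3750.

2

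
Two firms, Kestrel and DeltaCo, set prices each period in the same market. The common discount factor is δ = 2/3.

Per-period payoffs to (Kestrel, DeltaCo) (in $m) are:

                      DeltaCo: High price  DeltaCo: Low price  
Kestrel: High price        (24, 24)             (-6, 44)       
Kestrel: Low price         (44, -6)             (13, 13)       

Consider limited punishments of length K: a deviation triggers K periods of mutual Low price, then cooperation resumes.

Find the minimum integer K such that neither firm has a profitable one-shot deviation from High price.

Need Σ_{k=1}^{K} δ^k ≥ (44−24)/(24−13) = 1.8182 at δ = 2/3.
At K = 5 the sum is 1.7366 < 1.8182; at K = 6 it is 1.8244 ≥ 1.8182.
So the minimum punishment length is K = 6.

6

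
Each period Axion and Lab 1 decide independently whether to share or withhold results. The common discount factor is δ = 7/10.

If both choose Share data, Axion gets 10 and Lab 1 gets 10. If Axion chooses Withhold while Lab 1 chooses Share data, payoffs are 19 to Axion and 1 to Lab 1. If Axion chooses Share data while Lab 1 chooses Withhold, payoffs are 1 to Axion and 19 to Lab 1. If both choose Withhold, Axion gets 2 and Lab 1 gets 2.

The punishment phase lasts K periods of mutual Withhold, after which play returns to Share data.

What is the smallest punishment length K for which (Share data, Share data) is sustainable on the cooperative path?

No profitable deviation requires (10−2)(δ+…+δ^K) ≥ 19−10, i.e. δ+…+δ^K ≥ 9/8 ≈ 1.1250.
With δ = 7/10, the partial sums are K=1: 0.7000, K=2: 1.1900.
K = 2 is the first length at which the sum reaches 1.1250.

2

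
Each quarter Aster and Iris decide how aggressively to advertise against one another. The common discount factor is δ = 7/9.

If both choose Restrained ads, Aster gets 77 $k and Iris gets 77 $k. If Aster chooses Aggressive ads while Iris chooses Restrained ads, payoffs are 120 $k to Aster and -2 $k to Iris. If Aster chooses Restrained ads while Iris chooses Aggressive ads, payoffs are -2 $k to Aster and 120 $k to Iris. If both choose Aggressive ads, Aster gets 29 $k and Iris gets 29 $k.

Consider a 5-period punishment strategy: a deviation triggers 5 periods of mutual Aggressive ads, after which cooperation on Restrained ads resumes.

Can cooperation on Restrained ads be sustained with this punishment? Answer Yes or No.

Yes

IC: δ+…+δ^5 ≥ (120−77)/(77−29) = 43/48.
At δ = 7/9: partial sum = 2.5038 ≥ 0.8958. Cooperation sustainable.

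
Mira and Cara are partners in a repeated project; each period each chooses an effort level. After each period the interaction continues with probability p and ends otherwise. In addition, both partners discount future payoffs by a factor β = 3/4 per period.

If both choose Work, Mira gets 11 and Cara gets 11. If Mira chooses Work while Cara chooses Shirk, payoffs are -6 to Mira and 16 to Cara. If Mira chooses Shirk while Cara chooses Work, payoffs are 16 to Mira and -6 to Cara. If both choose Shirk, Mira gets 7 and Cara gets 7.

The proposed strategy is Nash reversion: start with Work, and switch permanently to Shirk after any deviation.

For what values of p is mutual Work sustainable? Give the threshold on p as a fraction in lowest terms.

With continuation probability p and discount β, the effective per-period discount factor is βp.
Grim-trigger IC: βp ≥ (16−11)/(16−7) = 5/9.
So p ≥ (5/9)/(3/4) = 20/27.

20/27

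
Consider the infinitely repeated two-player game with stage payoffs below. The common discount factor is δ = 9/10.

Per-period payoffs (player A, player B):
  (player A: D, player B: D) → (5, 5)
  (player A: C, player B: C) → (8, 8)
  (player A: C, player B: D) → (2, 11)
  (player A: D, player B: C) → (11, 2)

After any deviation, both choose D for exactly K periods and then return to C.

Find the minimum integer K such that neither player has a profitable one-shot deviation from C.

No profitable deviation requires (8−5)(δ+…+δ^K) ≥ 11−8, i.e. δ+…+δ^K ≥ 1 ≈ 1.0000.
With δ = 9/10, the partial sums are K=1: 0.9000, K=2: 1.7100.
K = 2 is the first length at which the sum reaches 1.0000.

2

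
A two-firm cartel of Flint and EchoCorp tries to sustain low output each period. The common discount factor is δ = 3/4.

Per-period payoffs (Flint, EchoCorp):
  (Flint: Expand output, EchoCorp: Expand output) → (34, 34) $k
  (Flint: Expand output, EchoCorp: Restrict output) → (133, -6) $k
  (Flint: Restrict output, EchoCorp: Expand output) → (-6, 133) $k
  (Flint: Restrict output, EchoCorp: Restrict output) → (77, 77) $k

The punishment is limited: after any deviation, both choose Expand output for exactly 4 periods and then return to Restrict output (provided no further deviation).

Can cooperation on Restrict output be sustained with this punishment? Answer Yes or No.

IC: δ+…+δ^4 ≥ (133−77)/(77−34) = 56/43.
At δ = 3/4: partial sum = 2.0508 ≥ 1.3023. Cooperation sustainable.

Yes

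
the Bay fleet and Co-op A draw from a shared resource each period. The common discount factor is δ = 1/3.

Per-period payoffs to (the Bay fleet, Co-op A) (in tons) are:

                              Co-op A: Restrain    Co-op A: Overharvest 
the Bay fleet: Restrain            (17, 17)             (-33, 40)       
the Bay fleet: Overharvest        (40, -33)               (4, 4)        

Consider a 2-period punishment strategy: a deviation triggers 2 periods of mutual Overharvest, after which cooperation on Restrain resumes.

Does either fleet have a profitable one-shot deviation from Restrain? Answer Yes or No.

Yes

A one-shot deviation gives 40 now, then 4 for 2 periods, then back to 17.
Gain from deviating: (40−17) today; loss: (17−4) in each of the next 2 periods.
No-deviation condition: (17−4)(δ+…+δ^2) ≥ 40−17, i.e. δ+…+δ^2 ≥ 23/13.
At δ = 1/3: δ+…+δ^2 = 0.4444 < 1.7692.
So cooperation is not sustainable.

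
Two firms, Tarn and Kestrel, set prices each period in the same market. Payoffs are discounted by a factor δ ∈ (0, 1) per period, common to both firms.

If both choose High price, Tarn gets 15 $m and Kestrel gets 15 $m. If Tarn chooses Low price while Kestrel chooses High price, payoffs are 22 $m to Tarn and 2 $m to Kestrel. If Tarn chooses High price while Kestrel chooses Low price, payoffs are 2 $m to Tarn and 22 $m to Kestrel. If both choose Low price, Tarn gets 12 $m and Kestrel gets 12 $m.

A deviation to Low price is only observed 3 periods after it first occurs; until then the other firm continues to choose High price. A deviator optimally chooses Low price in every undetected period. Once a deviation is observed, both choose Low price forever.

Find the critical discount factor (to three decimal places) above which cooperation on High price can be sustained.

0.888

A deviator earns 22 for 3 periods, then 12 forever; cooperating earns 15 forever. Multiplying the IC by (1−δ):
15 ≥ 22(1−δ^3) + 12δ^3, so 10·δ^3 ≥ 7 and δ^3 ≥ 7/10.
δ ≥ (7/10)^(1/3) ≈ 0.888.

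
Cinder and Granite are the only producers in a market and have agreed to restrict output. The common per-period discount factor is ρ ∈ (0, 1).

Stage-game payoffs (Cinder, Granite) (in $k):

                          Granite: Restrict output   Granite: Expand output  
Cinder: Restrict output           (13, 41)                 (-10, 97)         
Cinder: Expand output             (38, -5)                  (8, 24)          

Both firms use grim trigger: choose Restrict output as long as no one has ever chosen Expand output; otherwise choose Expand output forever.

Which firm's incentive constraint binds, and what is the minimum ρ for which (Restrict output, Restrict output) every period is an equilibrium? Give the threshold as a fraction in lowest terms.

Cinder's threshold: (38−13)/(38−8) = 5/6.
Granite's threshold: (97−41)/(97−24) = 56/73.
5/6 > 56/73, so Cinder binds and ρ* = 5/6.

Cinder; ρ ≥ 5/6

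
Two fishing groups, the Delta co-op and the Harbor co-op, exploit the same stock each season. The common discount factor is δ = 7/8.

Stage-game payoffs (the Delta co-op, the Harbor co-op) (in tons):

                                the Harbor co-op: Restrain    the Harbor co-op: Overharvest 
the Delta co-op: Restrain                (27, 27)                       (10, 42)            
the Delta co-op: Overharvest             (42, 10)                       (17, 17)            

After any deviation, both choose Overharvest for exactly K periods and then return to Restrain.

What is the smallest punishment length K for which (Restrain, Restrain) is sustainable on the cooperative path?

IC: δ(1−δ^K)/(1−δ) ≥ (42−27)/(27−17) = 3/2.
With δ = 7/8: need 1 − δ^K ≥ 3/2·(1−7/8)/(7/8), i.e. δ^K ≤ 0.7857.
Since (7/8)^1 = 0.8750 and (7/8)^2 = 0.7656, the smallest such K is 2.

2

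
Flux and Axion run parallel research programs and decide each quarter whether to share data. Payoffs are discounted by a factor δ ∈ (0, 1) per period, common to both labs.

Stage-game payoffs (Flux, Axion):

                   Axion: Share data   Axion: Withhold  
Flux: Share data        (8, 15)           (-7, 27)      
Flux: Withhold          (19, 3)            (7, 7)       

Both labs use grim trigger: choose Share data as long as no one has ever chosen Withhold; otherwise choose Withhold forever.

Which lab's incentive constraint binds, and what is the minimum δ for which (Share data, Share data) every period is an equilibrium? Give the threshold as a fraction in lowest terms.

For Flux: deviation gain 19−8 = 11, per-period punishment loss 8−7 = 1. IC gives δ ≥ 11/12.
For Axion: gain 12, loss 8 per period, so δ ≥ 12/20 = 3/5.
The tighter constraint is Flux's, so cooperation needs δ ≥ 11/12.

Flux; δ ≥ 11/12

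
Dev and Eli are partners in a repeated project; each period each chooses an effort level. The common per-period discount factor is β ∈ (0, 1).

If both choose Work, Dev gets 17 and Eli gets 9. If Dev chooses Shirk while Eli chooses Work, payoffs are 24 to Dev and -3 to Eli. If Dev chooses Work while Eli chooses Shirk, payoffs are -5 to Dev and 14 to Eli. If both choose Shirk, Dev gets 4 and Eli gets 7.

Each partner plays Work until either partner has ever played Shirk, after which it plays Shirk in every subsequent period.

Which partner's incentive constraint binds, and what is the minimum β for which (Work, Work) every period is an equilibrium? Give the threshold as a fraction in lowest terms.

Eli; β ≥ 5/7

For Dev: deviation gain 24−17 = 7, per-period punishment loss 17−4 = 13. IC gives β ≥ 7/20.
For Eli: gain 5, loss 2 per period, so β ≥ 5/7.
The tighter constraint is Eli's, so cooperation needs β ≥ 5/7.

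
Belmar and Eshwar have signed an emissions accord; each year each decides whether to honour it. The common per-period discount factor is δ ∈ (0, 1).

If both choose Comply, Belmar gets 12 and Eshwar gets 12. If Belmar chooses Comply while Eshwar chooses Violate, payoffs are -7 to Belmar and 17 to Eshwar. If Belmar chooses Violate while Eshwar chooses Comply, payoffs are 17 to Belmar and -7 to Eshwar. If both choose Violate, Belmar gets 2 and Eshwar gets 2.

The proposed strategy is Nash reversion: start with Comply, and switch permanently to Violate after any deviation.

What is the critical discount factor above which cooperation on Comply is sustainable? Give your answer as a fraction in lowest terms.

One-period gain from deviating is 17 − 12 = 5. The loss is 12 − 2 = 10 in every subsequent period, with present value 10·δ/(1−δ).
Deviation is unprofitable when 10·δ/(1−δ) ≥ 5, i.e. δ/(1−δ) ≥ 1/2.
Equivalently δ ≥ 5/(5+10) = 1/3.

1/3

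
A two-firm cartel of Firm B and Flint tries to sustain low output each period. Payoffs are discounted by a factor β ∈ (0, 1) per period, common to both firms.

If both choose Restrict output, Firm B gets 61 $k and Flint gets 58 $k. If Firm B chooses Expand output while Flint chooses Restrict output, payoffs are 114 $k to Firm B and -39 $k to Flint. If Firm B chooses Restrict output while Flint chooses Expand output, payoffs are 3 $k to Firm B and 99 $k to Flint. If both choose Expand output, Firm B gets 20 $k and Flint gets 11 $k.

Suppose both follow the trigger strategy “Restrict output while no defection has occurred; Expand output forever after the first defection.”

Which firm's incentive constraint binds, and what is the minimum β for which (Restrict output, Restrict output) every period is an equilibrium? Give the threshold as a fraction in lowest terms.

Firm B's threshold: (114−61)/(114−20) = 53/94.
Flint's threshold: (99−58)/(99−11) = 41/88.
53/94 > 41/88, so Firm B binds and β* = 53/94.

Firm B; β ≥ 53/94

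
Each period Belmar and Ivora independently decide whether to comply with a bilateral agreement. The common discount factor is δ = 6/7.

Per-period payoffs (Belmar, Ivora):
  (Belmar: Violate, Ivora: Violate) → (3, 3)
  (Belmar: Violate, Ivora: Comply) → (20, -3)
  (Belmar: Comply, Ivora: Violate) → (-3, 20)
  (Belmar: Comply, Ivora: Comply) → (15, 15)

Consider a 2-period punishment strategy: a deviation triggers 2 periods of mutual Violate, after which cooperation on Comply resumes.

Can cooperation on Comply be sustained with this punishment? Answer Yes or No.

Comparing payoff streams over the 3 periods until play realigns: cooperate → 15(1+δ+…+δ^2); deviate → 20 + 3(δ+…+δ^2).
Cooperation is sustained iff (15−3)(δ+…+δ^2) ≥ 20−15.
δ+…+δ^2 = 6/7·(1−(6/7)^2)/(1−6/7) = 1.5918, and (20−15)/(15−3) = 0.4167.
1.5918 ≥ 0.4167, so cooperation is sustainable.

Yes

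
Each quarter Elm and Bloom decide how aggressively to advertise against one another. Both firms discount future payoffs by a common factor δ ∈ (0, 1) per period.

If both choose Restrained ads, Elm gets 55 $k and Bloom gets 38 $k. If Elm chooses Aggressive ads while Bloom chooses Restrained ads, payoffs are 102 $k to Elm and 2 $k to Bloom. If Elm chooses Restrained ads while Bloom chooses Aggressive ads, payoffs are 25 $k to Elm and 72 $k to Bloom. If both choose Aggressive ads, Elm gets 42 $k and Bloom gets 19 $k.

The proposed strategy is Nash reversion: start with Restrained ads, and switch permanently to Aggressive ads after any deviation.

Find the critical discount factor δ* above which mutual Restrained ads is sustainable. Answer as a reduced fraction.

Elm: cooperation gives 55 each period; deviation gives 102 once then 42 forever.
  55/(1−δ) ≥ 102 + 42δ/(1−δ) ⇒ δ ≥ 47/60.
Bloom: cooperation gives 38 each period; deviation gives 72 once then 19 forever.
  δ ≥ 34/53.
Both must hold, so the binding constraint is Elm's: δ ≥ 47/60.

47/60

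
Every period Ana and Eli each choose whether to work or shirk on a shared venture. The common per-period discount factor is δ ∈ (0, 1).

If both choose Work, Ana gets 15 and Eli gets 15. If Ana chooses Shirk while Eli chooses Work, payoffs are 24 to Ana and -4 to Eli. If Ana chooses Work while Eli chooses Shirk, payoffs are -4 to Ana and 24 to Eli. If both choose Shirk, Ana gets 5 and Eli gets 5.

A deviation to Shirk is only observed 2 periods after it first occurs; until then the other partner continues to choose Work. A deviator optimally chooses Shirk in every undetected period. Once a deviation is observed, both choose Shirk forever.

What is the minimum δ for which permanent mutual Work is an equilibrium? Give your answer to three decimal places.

0.688

Deviating for the 2 undetected periods gains 24−15 = 9 per period over cooperation, then loses 15−5 = 10 per period forever once punishment starts.
Gain: 9(1 + δ + … + δ^1); loss: 10·δ^2/(1−δ).
No profitable deviation ⇔ 9(1−δ^2) ≤ 10·δ^2, i.e. δ^2 ≥ 9/(9+10) = 9/19.
Hence δ ≥ (9/19)^(1/2) ≈ 0.688.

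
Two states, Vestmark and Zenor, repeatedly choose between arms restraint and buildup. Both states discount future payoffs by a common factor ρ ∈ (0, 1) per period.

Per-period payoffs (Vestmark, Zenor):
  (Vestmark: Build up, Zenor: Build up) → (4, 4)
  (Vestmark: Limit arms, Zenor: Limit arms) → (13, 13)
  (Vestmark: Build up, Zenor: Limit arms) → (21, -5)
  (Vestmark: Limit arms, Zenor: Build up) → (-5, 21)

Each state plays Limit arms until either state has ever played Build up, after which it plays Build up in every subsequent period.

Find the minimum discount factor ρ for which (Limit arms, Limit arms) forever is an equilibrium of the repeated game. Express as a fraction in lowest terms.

Cooperation forever yields 13 each period: 13/(1−ρ).
Deviating yields 21 once, then 4 forever: 21 + 4ρ/(1−ρ).
No profitable deviation requires 13/(1−ρ) ≥ 21 + 4ρ/(1−ρ).
Multiplying by (1−ρ): 13 ≥ 21(1−ρ) + 4ρ = 21 − 17ρ.
So 17ρ ≥ 8, i.e. ρ ≥ 8/17.

8/17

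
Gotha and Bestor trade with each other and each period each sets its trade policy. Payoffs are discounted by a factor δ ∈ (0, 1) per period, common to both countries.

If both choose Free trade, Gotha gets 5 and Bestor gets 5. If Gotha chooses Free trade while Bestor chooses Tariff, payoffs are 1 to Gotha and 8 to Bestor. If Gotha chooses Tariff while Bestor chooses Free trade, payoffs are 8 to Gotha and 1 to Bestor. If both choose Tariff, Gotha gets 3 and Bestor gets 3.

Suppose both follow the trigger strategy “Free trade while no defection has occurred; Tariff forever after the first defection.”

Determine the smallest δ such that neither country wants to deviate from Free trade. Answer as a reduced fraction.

One-period gain from deviating is 8 − 5 = 3. The loss is 5 − 3 = 2 in every subsequent period, with present value 2·δ/(1−δ).
Deviation is unprofitable when 2·δ/(1−δ) ≥ 3, i.e. δ/(1−δ) ≥ 3/2.
Equivalently δ ≥ 3/(3+2) = 3/5.

3/5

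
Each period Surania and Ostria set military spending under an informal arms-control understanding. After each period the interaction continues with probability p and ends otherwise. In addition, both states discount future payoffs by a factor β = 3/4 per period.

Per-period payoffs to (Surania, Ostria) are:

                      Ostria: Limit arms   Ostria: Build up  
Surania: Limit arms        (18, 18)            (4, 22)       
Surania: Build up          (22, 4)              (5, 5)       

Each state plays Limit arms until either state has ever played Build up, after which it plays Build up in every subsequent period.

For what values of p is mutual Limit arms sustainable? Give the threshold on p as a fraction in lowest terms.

16/51

Expected continuation weight on next period's payoff is β·p = 3/4·p, which plays the role of the discount factor.
Cooperation requires 3/4·p ≥ (22−18)/(22−5) = 4/17, hence p ≥ 16/51.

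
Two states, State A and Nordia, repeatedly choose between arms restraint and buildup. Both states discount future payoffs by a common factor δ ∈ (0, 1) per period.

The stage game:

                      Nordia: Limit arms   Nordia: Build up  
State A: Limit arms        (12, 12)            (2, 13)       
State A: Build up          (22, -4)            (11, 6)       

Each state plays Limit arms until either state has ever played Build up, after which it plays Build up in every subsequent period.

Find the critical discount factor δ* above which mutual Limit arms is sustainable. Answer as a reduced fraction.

10/11

For State A: deviation gain 22−12 = 10, per-period punishment loss 12−11 = 1. IC gives δ ≥ 10/11.
For Nordia: gain 1, loss 6 per period, so δ ≥ 1/7.
The tighter constraint is State A's, so cooperation needs δ ≥ 10/11.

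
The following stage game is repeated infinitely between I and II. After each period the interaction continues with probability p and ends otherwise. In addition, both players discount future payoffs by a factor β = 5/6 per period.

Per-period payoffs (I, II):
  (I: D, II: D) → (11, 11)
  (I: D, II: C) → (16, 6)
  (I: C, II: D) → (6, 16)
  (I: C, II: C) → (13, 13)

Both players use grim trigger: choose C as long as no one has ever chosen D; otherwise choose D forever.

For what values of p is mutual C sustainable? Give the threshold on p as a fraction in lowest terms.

Expected continuation weight on next period's payoff is β·p = 5/6·p, which plays the role of the discount factor.
Cooperation requires 5/6·p ≥ (16−13)/(16−11) = 3/5, hence p ≥ 18/25.

18/25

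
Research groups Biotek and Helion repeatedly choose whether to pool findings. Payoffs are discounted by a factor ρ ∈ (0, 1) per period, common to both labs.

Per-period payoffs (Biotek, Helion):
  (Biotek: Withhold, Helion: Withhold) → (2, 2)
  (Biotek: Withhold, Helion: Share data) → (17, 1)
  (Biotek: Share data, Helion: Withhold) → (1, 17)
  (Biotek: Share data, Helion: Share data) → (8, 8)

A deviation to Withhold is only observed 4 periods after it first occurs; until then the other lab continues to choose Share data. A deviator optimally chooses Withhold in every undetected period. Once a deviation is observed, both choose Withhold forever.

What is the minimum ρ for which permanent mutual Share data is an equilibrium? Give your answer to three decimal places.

0.880

A deviator earns 17 for 4 periods, then 2 forever; cooperating earns 8 forever. Multiplying the IC by (1−ρ):
8 ≥ 17(1−ρ^4) + 2ρ^4, so 15·ρ^4 ≥ 9 and ρ^4 ≥ 3/5.
ρ ≥ (3/5)^(1/4) ≈ 0.880.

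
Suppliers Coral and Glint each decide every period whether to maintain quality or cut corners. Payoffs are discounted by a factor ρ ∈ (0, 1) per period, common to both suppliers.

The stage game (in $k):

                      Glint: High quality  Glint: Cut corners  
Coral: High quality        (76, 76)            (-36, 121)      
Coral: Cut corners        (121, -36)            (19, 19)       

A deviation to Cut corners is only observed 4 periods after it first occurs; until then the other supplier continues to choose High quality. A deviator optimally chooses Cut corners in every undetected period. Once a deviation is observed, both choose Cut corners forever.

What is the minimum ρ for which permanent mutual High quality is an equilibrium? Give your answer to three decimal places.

A deviator earns 121 for 4 periods, then 19 forever; cooperating earns 76 forever. Multiplying the IC by (1−ρ):
76 ≥ 121(1−ρ^4) + 19ρ^4, so 102·ρ^4 ≥ 45 and ρ^4 ≥ 15/34.
ρ ≥ (15/34)^(1/4) ≈ 0.815.

0.815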